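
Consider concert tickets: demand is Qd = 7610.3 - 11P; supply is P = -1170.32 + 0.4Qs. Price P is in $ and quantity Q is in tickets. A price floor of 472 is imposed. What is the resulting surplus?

In direct form, Qs = 2925.8 + 2.5P.
Evaluating both curves at the floor price 472 gives Qd = 2418.3, Qs = 4105.8.
Surplus = Qs - Qd = 4105.8 - 2418.3 = 1687.5.

Surplus = 1687.5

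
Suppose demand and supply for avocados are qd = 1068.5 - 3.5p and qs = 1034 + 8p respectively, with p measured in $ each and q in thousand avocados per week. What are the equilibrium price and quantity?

p* = 3, q* = 1058

The market clears where 1068.5 - 3.5p = 1034 + 8p. Rearranging, 11.5p = 34.5, hence p* = 3.
Then q* = 1068.5 - 3.5(3) = 1058.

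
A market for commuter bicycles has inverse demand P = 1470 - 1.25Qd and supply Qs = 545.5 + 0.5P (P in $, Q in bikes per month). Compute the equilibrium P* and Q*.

P* = 485, Q* = 788

Solving each curve for Q: Qd = 1176 - 0.8P.
At equilibrium Qd = Qs, so 1176 - 0.8P = 545.5 + 0.5P; collecting terms, 630.5 = 1.3P and P* = 485.
Then Q* = 1176 - 0.8(485) = 788.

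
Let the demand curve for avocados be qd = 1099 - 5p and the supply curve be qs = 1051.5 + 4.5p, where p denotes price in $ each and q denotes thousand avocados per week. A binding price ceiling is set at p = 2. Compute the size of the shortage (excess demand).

Evaluating both curves at the ceiling price 2 gives qd = 1089, qs = 1060.5.
Shortage = qd - qs = 1089 - 1060.5 = 28.5.

Shortage = 28.5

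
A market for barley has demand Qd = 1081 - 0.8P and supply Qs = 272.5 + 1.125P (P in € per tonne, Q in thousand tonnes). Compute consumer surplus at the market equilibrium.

Equating demand and supply, 1081 - 0.8P = 272.5 + 1.125P gives 1.925P = 808.5, so P* = 420.
Then Q* = 1081 - 0.8(420) = 745.
Demand choke price (Qd = 0): P = 1081/0.8 = 1351.25. Consumer surplus = ½ × (1351.25 - 420) × 745 = 346890.625.

Consumer surplus = 346890.625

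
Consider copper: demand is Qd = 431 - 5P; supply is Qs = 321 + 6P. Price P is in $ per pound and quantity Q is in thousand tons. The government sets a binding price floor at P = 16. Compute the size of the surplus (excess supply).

Evaluating both curves at the floor price 16 gives Qd = 351, Qs = 417.
Surplus = Qs - Qd = 417 - 351 = 66.

Surplus = 66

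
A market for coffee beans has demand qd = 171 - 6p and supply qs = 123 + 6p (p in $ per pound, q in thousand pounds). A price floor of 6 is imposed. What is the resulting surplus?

Surplus = 24

With p fixed at 6, quantity demanded is 135 and quantity supplied is 159.
Surplus = qs - qd = 159 - 135 = 24.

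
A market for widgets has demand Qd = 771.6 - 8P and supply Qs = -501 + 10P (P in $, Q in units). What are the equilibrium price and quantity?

At equilibrium Qd = Qs, so 771.6 - 8P = -501 + 10P; collecting terms, 1272.6 = 18P and P* = 70.7.
Then Q* = 771.6 - 8(70.7) = 206.

P* = 70.7, Q* = 206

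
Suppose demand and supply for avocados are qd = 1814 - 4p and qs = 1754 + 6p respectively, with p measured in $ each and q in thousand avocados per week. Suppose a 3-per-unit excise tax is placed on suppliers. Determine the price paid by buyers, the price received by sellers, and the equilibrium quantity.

p_b = 7.8, p_s = 4.8, q = 1782.8

The tax drives a wedge p_b - p_s = 3. Substituting p_s = p_b - 3 into supply: qs = 1736 + 6p_b.
Equate demand and the shifted supply: 1814 - 4p_b = 1736 + 6p_b, giving 10p_b = 78, so p_b = 7.8.
So p_s = 4.8 and the quantity traded is q = 1814 - 4(7.8) = 1782.8.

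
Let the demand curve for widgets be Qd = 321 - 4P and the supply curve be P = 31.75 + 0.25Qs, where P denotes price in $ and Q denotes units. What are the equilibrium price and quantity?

Solving each curve for Q: Qs = -127 + 4P.
At equilibrium Qd = Qs, so 321 - 4P = -127 + 4P; collecting terms, 448 = 8P and P* = 56.
Plugging P* into demand: Q* = 321 - 4(56) = 97.

P* = 56, Q* = 97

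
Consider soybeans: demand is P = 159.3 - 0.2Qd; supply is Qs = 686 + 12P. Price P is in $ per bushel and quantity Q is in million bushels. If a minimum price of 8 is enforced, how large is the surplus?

Surplus = 25.5

In direct form, Qd = 796.5 - 5P.
With P fixed at 8, quantity demanded is 756.5 and quantity supplied is 782.
Surplus = Qs - Qd = 782 - 756.5 = 25.5.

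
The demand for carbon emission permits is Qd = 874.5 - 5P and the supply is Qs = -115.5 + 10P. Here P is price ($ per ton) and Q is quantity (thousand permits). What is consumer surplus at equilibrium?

Consumer surplus = 29648.025

At equilibrium Qd = Qs, so 874.5 - 5P = -115.5 + 10P; collecting terms, 990 = 15P and P* = 66.
Plugging P* into demand: Q* = 874.5 - 5(66) = 544.5.
Demand choke price (Qd = 0): P = 874.5/5 = 174.9. Consumer surplus = ½ × (174.9 - 66) × 544.5 = 29648.025.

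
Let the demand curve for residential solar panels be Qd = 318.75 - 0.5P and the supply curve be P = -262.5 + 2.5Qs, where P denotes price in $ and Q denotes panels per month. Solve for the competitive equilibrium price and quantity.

In direct form, Qs = 105 + 0.4P.
Equating demand and supply, 318.75 - 0.5P = 105 + 0.4P gives 0.9P = 213.75, so P* = 237.5.
From the demand curve, Q* = 318.75 - 0.5(237.5) = 200.

P* = 237.5, Q* = 200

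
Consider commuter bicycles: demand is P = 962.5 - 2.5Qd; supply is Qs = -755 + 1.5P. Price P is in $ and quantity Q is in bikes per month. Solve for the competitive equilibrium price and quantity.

Rewriting in direct form: Qd = 385 - 0.4P.
At equilibrium Qd = Qs, so 385 - 0.4P = -755 + 1.5P; collecting terms, 1140 = 1.9P and P* = 600.
Substitute back: Q* = 385 - 0.4(600) = 145.

P* = 600, Q* = 145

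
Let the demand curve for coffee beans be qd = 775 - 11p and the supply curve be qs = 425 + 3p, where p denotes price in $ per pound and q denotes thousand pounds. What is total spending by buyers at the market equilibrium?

Set qd = qs: 775 - 11p = 425 + 3p, so 350 = 14p and p* = 25.
Substitute back: q* = 775 - 11(25) = 500.
Total spending by buyers = p* × q* = 25 × 500 = 12500.

Total spending by buyers = 12500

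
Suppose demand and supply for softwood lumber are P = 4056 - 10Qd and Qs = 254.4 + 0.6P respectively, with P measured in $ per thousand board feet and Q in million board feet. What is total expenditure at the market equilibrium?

Inverting to quantity form: Qd = 405.6 - 0.1P.
Equating demand and supply, 405.6 - 0.1P = 254.4 + 0.6P gives 0.7P = 151.2, so P* = 216.
Plugging P* into demand: Q* = 405.6 - 0.1(216) = 384.
Total expenditure = P* × Q* = 216 × 384 = 82944.

Total expenditure = 82944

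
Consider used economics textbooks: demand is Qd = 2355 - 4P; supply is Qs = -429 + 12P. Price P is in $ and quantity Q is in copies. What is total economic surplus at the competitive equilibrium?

Total surplus = 458713.5

Set Qd = Qs: 2355 - 4P = -429 + 12P, so 2784 = 16P and P* = 174.
Substitute back: Q* = 2355 - 4(174) = 1659.
Demand choke price = 588.75; supply choke price = 35.75. CS = ½(588.75 - 174)(1659) = 344035.125; PS = ½(174 - 35.75)(1659) = 114678.375. Total surplus = 458713.5.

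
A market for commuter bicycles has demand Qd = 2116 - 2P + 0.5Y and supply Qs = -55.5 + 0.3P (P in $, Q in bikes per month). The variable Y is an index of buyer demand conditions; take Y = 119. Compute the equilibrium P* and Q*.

P* = 970, Q* = 235.5

With Y = 119, demand is Qd = 2175.5 - 2P.
Equating demand and supply, 2175.5 - 2P = -55.5 + 0.3P gives 2.3P = 2231, so P* = 970.
Plugging P* into demand: Q* = 2175.5 - 2(970) = 235.5.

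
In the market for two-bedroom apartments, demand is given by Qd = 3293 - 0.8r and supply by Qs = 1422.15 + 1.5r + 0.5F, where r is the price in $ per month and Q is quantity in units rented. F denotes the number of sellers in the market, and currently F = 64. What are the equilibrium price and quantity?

With F = 64, supply is Qs = 1454.15 + 1.5r.
Equating demand and supply, 3293 - 0.8r = 1454.15 + 1.5r gives 2.3r = 1838.85, so r* = 799.5.
Plugging r* into demand: Q* = 3293 - 0.8(799.5) = 2653.4.

r* = 799.5, Q* = 2653.4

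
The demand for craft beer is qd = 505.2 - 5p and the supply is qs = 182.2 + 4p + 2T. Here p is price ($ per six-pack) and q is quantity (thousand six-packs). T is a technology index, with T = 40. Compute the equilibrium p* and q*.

p* = 27, q* = 370.2

With T = 40, supply is qs = 262.2 + 4p.
The market clears where 505.2 - 5p = 262.2 + 4p. Rearranging, 9p = 243, hence p* = 27.
Plugging p* into demand: q* = 505.2 - 5(27) = 370.2.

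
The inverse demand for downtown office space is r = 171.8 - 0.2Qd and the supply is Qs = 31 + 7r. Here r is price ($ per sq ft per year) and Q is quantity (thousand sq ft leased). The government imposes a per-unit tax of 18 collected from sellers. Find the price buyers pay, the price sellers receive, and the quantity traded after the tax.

Solving each curve for Q: Qd = 859 - 5r.
The tax drives a wedge r_b - r_s = 18. Substituting r_s = r_b - 18 into supply: Qs = -95 + 7r_b.
Set Qd = Qs: 859 - 5r_b = -95 + 7r_b, so 954 = 12r_b and r_b = 79.5.
So r_s = 61.5 and the quantity traded is Q = 859 - 5(79.5) = 461.5.

r_b = 79.5, r_s = 61.5, Q = 461.5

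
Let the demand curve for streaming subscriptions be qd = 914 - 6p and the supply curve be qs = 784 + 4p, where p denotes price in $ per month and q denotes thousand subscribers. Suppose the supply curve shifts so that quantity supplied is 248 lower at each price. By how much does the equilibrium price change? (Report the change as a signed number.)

Δp = 24.8

At equilibrium qd = qs, so 914 - 6p = 784 + 4p; collecting terms, 130 = 10p and p* = 13.
Plugging p* into demand: q* = 914 - 6(13) = 836.
After the shift, supply is qs = 536 + 4p.
New equilibrium: 378 = 10p, so p = 37.8 and q = 687.2.
Δp = 37.8 - 13 = 24.8.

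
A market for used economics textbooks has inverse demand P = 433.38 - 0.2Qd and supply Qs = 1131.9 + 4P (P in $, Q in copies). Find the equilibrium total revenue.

Total revenue = 183068.5

In direct form, Qd = 2166.9 - 5P.
At equilibrium Qd = Qs, so 2166.9 - 5P = 1131.9 + 4P; collecting terms, 1035 = 9P and P* = 115.
Plugging P* into demand: Q* = 2166.9 - 5(115) = 1591.9.
Total revenue = P* × Q* = 115 × 1591.9 = 183068.5.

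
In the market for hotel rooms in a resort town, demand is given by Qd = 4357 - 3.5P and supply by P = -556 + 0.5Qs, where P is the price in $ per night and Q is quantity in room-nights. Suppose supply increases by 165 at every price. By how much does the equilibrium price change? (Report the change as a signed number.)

ΔP = -30

Solving each curve for Q: Qs = 1112 + 2P.
The market clears where 4357 - 3.5P = 1112 + 2P. Rearranging, 5.5P = 3245, hence P* = 590.
Plugging P* into demand: Q* = 4357 - 3.5(590) = 2292.
After the shift, supply is Qs = 1277 + 2P.
The new intersection has 3080 = 5.5P, i.e. P = 560, Q = 2397.
ΔP = 560 - 590 = -30.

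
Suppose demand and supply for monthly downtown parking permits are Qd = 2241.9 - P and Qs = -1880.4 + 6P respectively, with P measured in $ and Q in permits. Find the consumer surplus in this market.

Equating demand and supply, 2241.9 - P = -1880.4 + 6P gives 7P = 4122.3, so P* = 588.9.
Plugging P* into demand: Q* = 2241.9 - 588.9 = 1653.
Demand choke price (Qd = 0): P = 2241.9. Consumer surplus = ½ × (2241.9 - 588.9) × 1653 = 1366204.5.

Consumer surplus = 1366204.5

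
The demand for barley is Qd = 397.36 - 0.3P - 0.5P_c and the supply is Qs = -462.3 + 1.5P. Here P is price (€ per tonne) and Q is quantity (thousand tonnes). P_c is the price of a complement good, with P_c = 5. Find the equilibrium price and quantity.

P* = 476.2, Q* = 252

With P_c = 5, demand is Qd = 394.86 - 0.3P.
The market clears where 394.86 - 0.3P = -462.3 + 1.5P. Rearranging, 1.8P = 857.16, hence P* = 476.2.
Substitute back: Q* = 394.86 - 0.3(476.2) = 252.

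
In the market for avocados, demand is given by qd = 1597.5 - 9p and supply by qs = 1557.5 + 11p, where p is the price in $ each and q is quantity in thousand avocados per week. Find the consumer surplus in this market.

Set qd = qs: 1597.5 - 9p = 1557.5 + 11p, so 40 = 20p and p* = 2.
Substitute back: q* = 1597.5 - 9(2) = 1579.5.
Demand choke price (qd = 0): p = 1597.5/9 = 177.5. Consumer surplus = ½ × (177.5 - 2) × 1579.5 = 138601.125.

Consumer surplus = 138601.125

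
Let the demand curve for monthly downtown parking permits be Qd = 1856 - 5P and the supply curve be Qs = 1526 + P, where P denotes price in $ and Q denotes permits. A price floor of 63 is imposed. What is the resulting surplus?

Surplus = 48

With P fixed at 63, quantity demanded is 1541 and quantity supplied is 1589.
Surplus = Qs - Qd = 1589 - 1541 = 48.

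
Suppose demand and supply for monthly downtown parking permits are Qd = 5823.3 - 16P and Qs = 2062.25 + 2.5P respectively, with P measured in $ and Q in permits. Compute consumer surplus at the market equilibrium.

Consumer surplus = 206483.4453125

The market clears where 5823.3 - 16P = 2062.25 + 2.5P. Rearranging, 18.5P = 3761.05, hence P* = 203.3.
Plugging P* into demand: Q* = 5823.3 - 16(203.3) = 2570.5.
Demand choke price (Qd = 0): P = 5823.3/16 = 363.95625. Consumer surplus = ½ × (363.95625 - 203.3) × 2570.5 = 206483.4453125.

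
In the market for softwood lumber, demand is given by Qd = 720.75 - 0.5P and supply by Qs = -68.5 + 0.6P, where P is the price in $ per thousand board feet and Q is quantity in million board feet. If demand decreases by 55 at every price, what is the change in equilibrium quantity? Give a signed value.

At equilibrium Qd = Qs, so 720.75 - 0.5P = -68.5 + 0.6P; collecting terms, 789.25 = 1.1P and P* = 717.5.
Substitute back: Q* = 720.75 - 0.5(717.5) = 362.
After the shift, demand is Qd = 665.75 - 0.5P.
The new intersection has 734.25 = 1.1P, i.e. P = 667.5, Q = 332.
ΔQ = 332 - 362 = -30.

ΔQ = -30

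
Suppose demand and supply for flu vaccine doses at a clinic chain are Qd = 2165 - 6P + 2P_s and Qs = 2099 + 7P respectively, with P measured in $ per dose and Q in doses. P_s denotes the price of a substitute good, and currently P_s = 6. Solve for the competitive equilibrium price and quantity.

P* = 6, Q* = 2141

With P_s = 6, demand is Qd = 2177 - 6P.
Set Qd = Qs: 2177 - 6P = 2099 + 7P, so 78 = 13P and P* = 6.
Substitute back: Q* = 2177 - 6(6) = 2141.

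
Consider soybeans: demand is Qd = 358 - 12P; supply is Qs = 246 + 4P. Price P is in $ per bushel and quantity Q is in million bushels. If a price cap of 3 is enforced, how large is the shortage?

Shortage = 64

With P fixed at 3, quantity demanded is 322 and quantity supplied is 258.
Shortage = Qd - Qs = 322 - 258 = 64.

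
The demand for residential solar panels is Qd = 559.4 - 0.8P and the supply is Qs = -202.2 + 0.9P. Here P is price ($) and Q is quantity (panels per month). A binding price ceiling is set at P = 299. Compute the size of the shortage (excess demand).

Evaluating both curves at the ceiling price 299 gives Qd = 320.2, Qs = 66.9.
Shortage = Qd - Qs = 320.2 - 66.9 = 253.3.

Shortage = 253.3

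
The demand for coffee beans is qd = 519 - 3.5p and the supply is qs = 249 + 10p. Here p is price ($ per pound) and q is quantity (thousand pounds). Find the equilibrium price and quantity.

Set qd = qs: 519 - 3.5p = 249 + 10p, so 270 = 13.5p and p* = 20.
Substitute back: q* = 519 - 3.5(20) = 449.

p* = 20, q* = 449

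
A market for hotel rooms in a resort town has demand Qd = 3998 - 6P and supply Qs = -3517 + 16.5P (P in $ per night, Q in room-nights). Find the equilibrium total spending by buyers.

Total spending by buyers = 665996

Set Qd = Qs: 3998 - 6P = -3517 + 16.5P, so 7515 = 22.5P and P* = 334.
Plugging P* into demand: Q* = 3998 - 6(334) = 1994.
Total spending by buyers = P* × Q* = 334 × 1994 = 665996.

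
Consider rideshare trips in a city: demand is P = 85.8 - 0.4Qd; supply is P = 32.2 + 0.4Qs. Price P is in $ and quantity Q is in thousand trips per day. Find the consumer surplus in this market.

Consumer surplus = 897.8

Solving each curve for Q: Qd = 214.5 - 2.5P and Qs = -80.5 + 2.5P.
Equating demand and supply, 214.5 - 2.5P = -80.5 + 2.5P gives 5P = 295, so P* = 59.
Substitute back: Q* = 214.5 - 2.5(59) = 67.
Demand choke price (Qd = 0): P = 214.5/2.5 = 85.8. Consumer surplus = ½ × (85.8 - 59) × 67 = 897.8.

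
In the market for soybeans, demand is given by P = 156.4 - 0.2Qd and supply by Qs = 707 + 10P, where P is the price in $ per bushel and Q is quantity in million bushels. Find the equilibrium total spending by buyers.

Inverting to quantity form: Qd = 782 - 5P.
Equating demand and supply, 782 - 5P = 707 + 10P gives 15P = 75, so P* = 5.
Then Q* = 782 - 5(5) = 757.
Total spending by buyers = P* × Q* = 5 × 757 = 3785.

Total spending by buyers = 3785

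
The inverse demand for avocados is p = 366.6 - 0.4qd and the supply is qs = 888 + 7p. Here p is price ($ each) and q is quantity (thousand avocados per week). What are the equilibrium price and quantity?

Solving each curve for q: qd = 916.5 - 2.5p.
Set qd = qs: 916.5 - 2.5p = 888 + 7p, so 28.5 = 9.5p and p* = 3.
Substitute back: q* = 916.5 - 2.5(3) = 909.

p* = 3, q* = 909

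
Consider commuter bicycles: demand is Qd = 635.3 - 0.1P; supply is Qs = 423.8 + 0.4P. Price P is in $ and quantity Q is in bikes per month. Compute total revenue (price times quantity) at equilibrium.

Equating demand and supply, 635.3 - 0.1P = 423.8 + 0.4P gives 0.5P = 211.5, so P* = 423.
From the demand curve, Q* = 635.3 - 0.1(423) = 593.
Total revenue = P* × Q* = 423 × 593 = 250839.

Total revenue = 250839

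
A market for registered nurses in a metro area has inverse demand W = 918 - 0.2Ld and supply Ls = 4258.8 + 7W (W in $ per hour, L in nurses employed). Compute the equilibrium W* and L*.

Solving each curve for L: Ld = 4590 - 5W.
Equating demand and supply, 4590 - 5W = 4258.8 + 7W gives 12W = 331.2, so W* = 27.6.
Substitute back: L* = 4590 - 5(27.6) = 4452.

W* = 27.6, L* = 4452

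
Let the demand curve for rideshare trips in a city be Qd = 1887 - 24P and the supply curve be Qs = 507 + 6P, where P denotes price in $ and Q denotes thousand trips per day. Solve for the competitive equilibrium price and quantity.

P* = 46, Q* = 783

At equilibrium Qd = Qs, so 1887 - 24P = 507 + 6P; collecting terms, 1380 = 30P and P* = 46.
Plugging P* into demand: Q* = 1887 - 24(46) = 783.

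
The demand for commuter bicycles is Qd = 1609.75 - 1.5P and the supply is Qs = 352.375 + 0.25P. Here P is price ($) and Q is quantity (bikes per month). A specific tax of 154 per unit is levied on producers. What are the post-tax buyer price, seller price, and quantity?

With a tax of 154 on producers, they supply based on the net price P_s = P_b - 154, so Qs = 313.875 + 0.25P_b.
Equate demand and the shifted supply: 1609.75 - 1.5P_b = 313.875 + 0.25P_b, giving 1.75P_b = 1295.875, so P_b = 740.5.
Then P_s = 740.5 - 154 = 586.5 and Q = 1609.75 - 1.5(740.5) = 499.

P_b = 740.5, P_s = 586.5, Q = 499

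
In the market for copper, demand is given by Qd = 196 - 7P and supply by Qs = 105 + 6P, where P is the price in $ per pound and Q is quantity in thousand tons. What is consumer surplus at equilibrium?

Set Qd = Qs: 196 - 7P = 105 + 6P, so 91 = 13P and P* = 7.
Substitute back: Q* = 196 - 7(7) = 147.
Demand choke price (Qd = 0): P = 196/7 = 28. Consumer surplus = ½ × (28 - 7) × 147 = 1543.5.

Consumer surplus = 1543.5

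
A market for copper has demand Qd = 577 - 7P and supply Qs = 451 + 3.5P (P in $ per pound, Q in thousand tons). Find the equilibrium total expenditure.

Total expenditure = 5916

Set Qd = Qs: 577 - 7P = 451 + 3.5P, so 126 = 10.5P and P* = 12.
Plugging P* into demand: Q* = 577 - 7(12) = 493.
Total expenditure = P* × Q* = 12 × 493 = 5916.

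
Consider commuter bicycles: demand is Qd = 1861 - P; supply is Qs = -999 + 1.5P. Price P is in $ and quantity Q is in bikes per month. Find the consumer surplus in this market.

Consumer surplus = 257044.5

At equilibrium Qd = Qs, so 1861 - P = -999 + 1.5P; collecting terms, 2860 = 2.5P and P* = 1144.
Then Q* = 1861 - 1144 = 717.
Demand choke price (Qd = 0): P = 1861. Consumer surplus = ½ × (1861 - 1144) × 717 = 257044.5.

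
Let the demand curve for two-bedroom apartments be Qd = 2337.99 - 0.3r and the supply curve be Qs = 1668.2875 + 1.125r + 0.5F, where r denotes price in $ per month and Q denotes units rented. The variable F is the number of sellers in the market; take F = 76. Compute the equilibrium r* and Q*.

r* = 443.3, Q* = 2205

With F = 76, supply is Qs = 1706.2875 + 1.125r.
Set Qd = Qs: 2337.99 - 0.3r = 1706.2875 + 1.125r, so 631.7025 = 1.425r and r* = 443.3.
From the demand curve, Q* = 2337.99 - 0.3(443.3) = 2205.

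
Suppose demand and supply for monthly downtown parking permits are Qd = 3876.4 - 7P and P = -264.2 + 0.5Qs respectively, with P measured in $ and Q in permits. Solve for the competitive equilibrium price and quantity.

In direct form, Qs = 528.4 + 2P.
Equating demand and supply, 3876.4 - 7P = 528.4 + 2P gives 9P = 3348, so P* = 372.
Then Q* = 3876.4 - 7(372) = 1272.4.

P* = 372, Q* = 1272.4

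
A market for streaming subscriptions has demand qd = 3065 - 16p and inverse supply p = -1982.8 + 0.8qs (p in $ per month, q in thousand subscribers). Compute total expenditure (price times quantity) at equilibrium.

Rewriting in direct form: qs = 2478.5 + 1.25p.
The market clears where 3065 - 16p = 2478.5 + 1.25p. Rearranging, 17.25p = 586.5, hence p* = 34.
Then q* = 3065 - 16(34) = 2521.
Total expenditure = p* × q* = 34 × 2521 = 85714.

Total expenditure = 85714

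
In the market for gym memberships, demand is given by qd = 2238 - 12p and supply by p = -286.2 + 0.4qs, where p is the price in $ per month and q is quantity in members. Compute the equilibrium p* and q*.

Inverting to quantity form: qs = 715.5 + 2.5p.
At equilibrium qd = qs, so 2238 - 12p = 715.5 + 2.5p; collecting terms, 1522.5 = 14.5p and p* = 105.
Then q* = 2238 - 12(105) = 978.

p* = 105, q* = 978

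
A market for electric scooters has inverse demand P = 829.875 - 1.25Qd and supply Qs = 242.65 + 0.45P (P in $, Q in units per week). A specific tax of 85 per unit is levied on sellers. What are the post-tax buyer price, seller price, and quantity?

P_b = 367.6, P_s = 282.6, Q = 369.82

Rewriting in direct form: Qd = 663.9 - 0.8P.
Sellers keep P_s = P_b - 85 per unit, so supply in terms of the buyer price is Qs = 204.4 + 0.45P_b.
Equate demand and the shifted supply: 663.9 - 0.8P_b = 204.4 + 0.45P_b, giving 1.25P_b = 459.5, so P_b = 367.6.
Then P_s = 367.6 - 85 = 282.6 and Q = 663.9 - 0.8(367.6) = 369.82.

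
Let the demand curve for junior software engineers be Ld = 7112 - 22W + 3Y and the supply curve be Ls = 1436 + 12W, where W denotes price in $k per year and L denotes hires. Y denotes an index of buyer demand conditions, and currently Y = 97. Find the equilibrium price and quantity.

W* = 175.5, L* = 3542

With Y = 97, demand is Ld = 7403 - 22W.
Equating demand and supply, 7403 - 22W = 1436 + 12W gives 34W = 5967, so W* = 175.5.
From the demand curve, L* = 7403 - 22(175.5) = 3542.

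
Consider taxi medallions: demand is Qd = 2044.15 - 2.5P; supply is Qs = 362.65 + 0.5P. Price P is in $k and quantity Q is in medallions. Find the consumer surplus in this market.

Consumer surplus = 82664.082

Set Qd = Qs: 2044.15 - 2.5P = 362.65 + 0.5P, so 1681.5 = 3P and P* = 560.5.
Plugging P* into demand: Q* = 2044.15 - 2.5(560.5) = 642.9.
Demand choke price (Qd = 0): P = 2044.15/2.5 = 817.66. Consumer surplus = ½ × (817.66 - 560.5) × 642.9 = 82664.082.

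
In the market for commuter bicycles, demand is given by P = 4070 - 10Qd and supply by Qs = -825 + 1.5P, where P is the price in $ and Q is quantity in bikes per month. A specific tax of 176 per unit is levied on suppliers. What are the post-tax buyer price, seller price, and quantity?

Rewriting in direct form: Qd = 407 - 0.1P.
With a tax of 176 on suppliers, they supply based on the net price P_s = P_b - 176, so Qs = -1089 + 1.5P_b.
Equate demand and the shifted supply: 407 - 0.1P_b = -1089 + 1.5P_b, giving 1.6P_b = 1496, so P_b = 935.
So P_s = 759 and the quantity traded is Q = 407 - 0.1(935) = 313.5.

P_b = 935, P_s = 759, Q = 313.5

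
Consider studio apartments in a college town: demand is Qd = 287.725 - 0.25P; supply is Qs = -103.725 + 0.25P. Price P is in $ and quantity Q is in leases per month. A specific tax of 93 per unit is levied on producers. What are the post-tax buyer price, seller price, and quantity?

P_b = 829.4, P_s = 736.4, Q = 80.375

With a tax of 93 on producers, they supply based on the net price P_s = P_b - 93, so Qs = -126.975 + 0.25P_b.
Market clearing requires 287.725 - 0.25P_b = -126.975 + 0.25P_b; hence 414.7 = 0.5P_b and P_b = 829.4.
Then P_s = 829.4 - 93 = 736.4 and Q = 287.725 - 0.25(829.4) = 80.375.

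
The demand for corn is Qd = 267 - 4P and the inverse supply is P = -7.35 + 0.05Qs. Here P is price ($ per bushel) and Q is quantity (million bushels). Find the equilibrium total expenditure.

In direct form, Qs = 147 + 20P.
At equilibrium Qd = Qs, so 267 - 4P = 147 + 20P; collecting terms, 120 = 24P and P* = 5.
Plugging P* into demand: Q* = 267 - 4(5) = 247.
Total expenditure = P* × Q* = 5 × 247 = 1235.

Total expenditure = 1235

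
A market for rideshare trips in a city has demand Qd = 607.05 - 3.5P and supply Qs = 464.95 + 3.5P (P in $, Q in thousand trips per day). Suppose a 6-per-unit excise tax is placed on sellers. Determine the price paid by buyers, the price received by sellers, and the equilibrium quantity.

Sellers keep P_s = P_b - 6 per unit, so supply in terms of the buyer price is Qs = 443.95 + 3.5P_b.
Set Qd = Qs: 607.05 - 3.5P_b = 443.95 + 3.5P_b, so 163.1 = 7P_b and P_b = 23.3.
So P_s = 17.3 and the quantity traded is Q = 607.05 - 3.5(23.3) = 525.5.

P_b = 23.3, P_s = 17.3, Q = 525.5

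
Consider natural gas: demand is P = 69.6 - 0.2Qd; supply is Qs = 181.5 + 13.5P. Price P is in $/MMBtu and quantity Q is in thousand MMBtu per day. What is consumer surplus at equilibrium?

Consumer surplus = 9180.9

Inverting to quantity form: Qd = 348 - 5P.
Set Qd = Qs: 348 - 5P = 181.5 + 13.5P, so 166.5 = 18.5P and P* = 9.
Plugging P* into demand: Q* = 348 - 5(9) = 303.
Demand choke price (Qd = 0): P = 348/5 = 69.6. Consumer surplus = ½ × (69.6 - 9) × 303 = 9180.9.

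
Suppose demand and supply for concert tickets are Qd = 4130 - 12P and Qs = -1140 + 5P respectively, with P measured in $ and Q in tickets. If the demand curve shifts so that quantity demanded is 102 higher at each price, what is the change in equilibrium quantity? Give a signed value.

Set Qd = Qs: 4130 - 12P = -1140 + 5P, so 5270 = 17P and P* = 310.
From the demand curve, Q* = 4130 - 12(310) = 410.
After the shift, demand is Qd = 4232 - 12P.
The new intersection has 5372 = 17P, i.e. P = 316, Q = 440.
ΔQ = 440 - 410 = 30.

ΔQ = 30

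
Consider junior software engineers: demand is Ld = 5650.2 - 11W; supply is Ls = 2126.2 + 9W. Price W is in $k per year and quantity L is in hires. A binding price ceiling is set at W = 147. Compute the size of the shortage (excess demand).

Evaluating both curves at the ceiling price 147 gives Ld = 4033.2, Ls = 3449.2.
Shortage = Ld - Ls = 4033.2 - 3449.2 = 584.

Shortage = 584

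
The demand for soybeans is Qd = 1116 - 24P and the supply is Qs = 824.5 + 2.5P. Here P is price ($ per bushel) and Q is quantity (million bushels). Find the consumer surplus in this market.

Consumer surplus = 15123

Equating demand and supply, 1116 - 24P = 824.5 + 2.5P gives 26.5P = 291.5, so P* = 11.
Plugging P* into demand: Q* = 1116 - 24(11) = 852.
Demand choke price (Qd = 0): P = 1116/24 = 46.5. Consumer surplus = ½ × (46.5 - 11) × 852 = 15123.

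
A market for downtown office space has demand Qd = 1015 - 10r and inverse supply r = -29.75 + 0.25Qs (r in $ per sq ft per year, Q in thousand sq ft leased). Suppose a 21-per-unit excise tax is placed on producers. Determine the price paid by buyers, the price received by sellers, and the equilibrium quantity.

Rewriting in direct form: Qs = 119 + 4r.
Producers keep r_s = r_b - 21 per unit, so supply in terms of the buyer price is Qs = 35 + 4r_b.
Market clearing requires 1015 - 10r_b = 35 + 4r_b; hence 980 = 14r_b and r_b = 70.
So r_s = 49 and the quantity traded is Q = 1015 - 10(70) = 315.

r_b = 70, r_s = 49, Q = 315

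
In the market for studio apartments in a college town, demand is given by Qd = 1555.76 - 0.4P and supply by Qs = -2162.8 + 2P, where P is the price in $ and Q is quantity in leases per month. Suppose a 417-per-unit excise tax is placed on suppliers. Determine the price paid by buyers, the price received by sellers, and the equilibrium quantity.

Suppliers keep P_s = P_b - 417 per unit, so supply in terms of the buyer price is Qs = -2996.8 + 2P_b.
Set Qd = Qs: 1555.76 - 0.4P_b = -2996.8 + 2P_b, so 4552.56 = 2.4P_b and P_b = 1896.9.
So P_s = 1479.9 and the quantity traded is Q = 1555.76 - 0.4(1896.9) = 797.

P_b = 1896.9, P_s = 1479.9, Q = 797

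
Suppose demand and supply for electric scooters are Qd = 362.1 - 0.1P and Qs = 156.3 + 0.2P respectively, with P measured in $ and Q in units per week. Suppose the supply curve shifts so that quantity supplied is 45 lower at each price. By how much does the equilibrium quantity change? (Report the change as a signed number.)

Equating demand and supply, 362.1 - 0.1P = 156.3 + 0.2P gives 0.3P = 205.8, so P* = 686.
Substitute back: Q* = 362.1 - 0.1(686) = 293.5.
After the shift, supply is Qs = 111.3 + 0.2P.
Re-solving, 0.3P = 250.8 gives P = 836 and Q = 278.5.
ΔQ = 278.5 - 293.5 = -15.

ΔQ = -15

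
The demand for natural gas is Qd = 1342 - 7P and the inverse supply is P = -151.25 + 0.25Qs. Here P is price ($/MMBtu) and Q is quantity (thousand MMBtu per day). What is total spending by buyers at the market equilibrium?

In direct form, Qs = 605 + 4P.
Equating demand and supply, 1342 - 7P = 605 + 4P gives 11P = 737, so P* = 67.
Substitute back: Q* = 1342 - 7(67) = 873.
Total spending by buyers = P* × Q* = 67 × 873 = 58491.

Total spending by buyers = 58491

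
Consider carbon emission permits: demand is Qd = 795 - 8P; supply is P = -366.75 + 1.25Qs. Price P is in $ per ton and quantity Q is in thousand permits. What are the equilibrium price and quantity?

Rewriting in direct form: Qs = 293.4 + 0.8P.
At equilibrium Qd = Qs, so 795 - 8P = 293.4 + 0.8P; collecting terms, 501.6 = 8.8P and P* = 57.
Plugging P* into demand: Q* = 795 - 8(57) = 339.

P* = 57, Q* = 339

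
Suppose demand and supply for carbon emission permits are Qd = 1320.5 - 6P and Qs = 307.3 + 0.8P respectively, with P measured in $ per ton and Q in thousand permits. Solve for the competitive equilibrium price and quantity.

P* = 149, Q* = 426.5

At equilibrium Qd = Qs, so 1320.5 - 6P = 307.3 + 0.8P; collecting terms, 1013.2 = 6.8P and P* = 149.
Then Q* = 1320.5 - 6(149) = 426.5.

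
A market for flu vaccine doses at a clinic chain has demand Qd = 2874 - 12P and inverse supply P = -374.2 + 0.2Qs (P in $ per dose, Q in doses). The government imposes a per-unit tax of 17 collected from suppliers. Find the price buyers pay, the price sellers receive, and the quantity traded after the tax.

P_b = 64, P_s = 47, Q = 2106

In direct form, Qs = 1871 + 5P.
The tax drives a wedge P_b - P_s = 17. Substituting P_s = P_b - 17 into supply: Qs = 1786 + 5P_b.
Equate demand and the shifted supply: 2874 - 12P_b = 1786 + 5P_b, giving 17P_b = 1088, so P_b = 64.
Then P_s = 64 - 17 = 47 and Q = 2874 - 12(64) = 2106.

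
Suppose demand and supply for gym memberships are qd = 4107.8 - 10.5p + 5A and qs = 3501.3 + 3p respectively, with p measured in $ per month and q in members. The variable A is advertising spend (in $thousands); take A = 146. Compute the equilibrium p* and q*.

With A = 146, demand is qd = 4837.8 - 10.5p.
Set qd = qs: 4837.8 - 10.5p = 3501.3 + 3p, so 1336.5 = 13.5p and p* = 99.
Plugging p* into demand: q* = 4837.8 - 10.5(99) = 3798.3.

p* = 99, q* = 3798.3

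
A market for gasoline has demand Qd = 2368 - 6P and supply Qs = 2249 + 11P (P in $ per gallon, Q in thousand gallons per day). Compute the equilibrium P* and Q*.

P* = 7, Q* = 2326

Set Qd = Qs: 2368 - 6P = 2249 + 11P, so 119 = 17P and P* = 7.
Substitute back: Q* = 2368 - 6(7) = 2326.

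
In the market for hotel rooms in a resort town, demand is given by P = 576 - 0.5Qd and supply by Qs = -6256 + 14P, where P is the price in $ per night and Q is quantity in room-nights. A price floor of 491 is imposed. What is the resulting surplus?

Solving each curve for Q: Qd = 1152 - 2P.
Evaluating both curves at the floor price 491 gives Qd = 170, Qs = 618.
Surplus = Qs - Qd = 618 - 170 = 448.

Surplus = 448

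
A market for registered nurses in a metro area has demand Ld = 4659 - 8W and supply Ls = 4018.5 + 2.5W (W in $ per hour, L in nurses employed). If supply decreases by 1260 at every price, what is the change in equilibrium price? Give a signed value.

Set Ld = Ls: 4659 - 8W = 4018.5 + 2.5W, so 640.5 = 10.5W and W* = 61.
Plugging W* into demand: L* = 4659 - 8(61) = 4171.
After the shift, supply is Ls = 2758.5 + 2.5W.
Re-solving, 10.5W = 1900.5 gives W = 181 and L = 3211.
ΔW = 181 - 61 = 120.

ΔW = 120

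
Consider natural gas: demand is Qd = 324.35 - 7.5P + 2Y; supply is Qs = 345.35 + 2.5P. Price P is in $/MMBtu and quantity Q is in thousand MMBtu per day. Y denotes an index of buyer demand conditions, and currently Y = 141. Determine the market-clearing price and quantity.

P* = 26.1, Q* = 410.6

With Y = 141, demand is Qd = 606.35 - 7.5P.
Equating demand and supply, 606.35 - 7.5P = 345.35 + 2.5P gives 10P = 261, so P* = 26.1.
From the demand curve, Q* = 606.35 - 7.5(26.1) = 410.6.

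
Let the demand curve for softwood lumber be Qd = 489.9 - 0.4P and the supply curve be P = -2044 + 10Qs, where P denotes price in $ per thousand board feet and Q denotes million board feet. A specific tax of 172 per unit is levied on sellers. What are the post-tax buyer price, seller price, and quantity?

Inverting to quantity form: Qs = 204.4 + 0.1P.
Sellers keep P_s = P_b - 172 per unit, so supply in terms of the buyer price is Qs = 187.2 + 0.1P_b.
Equate demand and the shifted supply: 489.9 - 0.4P_b = 187.2 + 0.1P_b, giving 0.5P_b = 302.7, so P_b = 605.4.
So P_s = 433.4 and the quantity traded is Q = 489.9 - 0.4(605.4) = 247.74.

P_b = 605.4, P_s = 433.4, Q = 247.74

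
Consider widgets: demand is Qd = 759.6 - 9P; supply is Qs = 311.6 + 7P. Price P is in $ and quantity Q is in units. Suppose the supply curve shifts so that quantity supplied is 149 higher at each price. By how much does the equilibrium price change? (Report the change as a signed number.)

Equating demand and supply, 759.6 - 9P = 311.6 + 7P gives 16P = 448, so P* = 28.
Then Q* = 759.6 - 9(28) = 507.6.
After the shift, supply is Qs = 460.6 + 7P.
The new intersection has 299 = 16P, i.e. P = 18.6875, Q = 591.4125.
ΔP = 18.6875 - 28 = -9.3125.

ΔP = -9.3125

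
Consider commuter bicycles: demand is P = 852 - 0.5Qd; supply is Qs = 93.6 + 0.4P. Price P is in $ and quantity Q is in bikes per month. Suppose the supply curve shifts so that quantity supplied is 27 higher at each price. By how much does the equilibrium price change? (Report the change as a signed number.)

ΔP = -11.25

Inverting to quantity form: Qd = 1704 - 2P.
Equating demand and supply, 1704 - 2P = 93.6 + 0.4P gives 2.4P = 1610.4, so P* = 671.
From the demand curve, Q* = 1704 - 2(671) = 362.
After the shift, supply is Qs = 120.6 + 0.4P.
The new intersection has 1583.4 = 2.4P, i.e. P = 659.75, Q = 384.5.
ΔP = 659.75 - 671 = -11.25.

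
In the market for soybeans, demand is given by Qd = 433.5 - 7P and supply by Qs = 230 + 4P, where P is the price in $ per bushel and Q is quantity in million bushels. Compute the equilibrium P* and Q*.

P* = 18.5, Q* = 304

Set Qd = Qs: 433.5 - 7P = 230 + 4P, so 203.5 = 11P and P* = 18.5.
Plugging P* into demand: Q* = 433.5 - 7(18.5) = 304.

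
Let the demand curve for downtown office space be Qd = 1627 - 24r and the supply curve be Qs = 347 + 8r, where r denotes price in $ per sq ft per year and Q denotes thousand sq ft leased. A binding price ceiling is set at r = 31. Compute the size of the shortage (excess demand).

Shortage = 288

At r = 31: Qd = 883 and Qs = 595.
Shortage = Qd - Qs = 883 - 595 = 288.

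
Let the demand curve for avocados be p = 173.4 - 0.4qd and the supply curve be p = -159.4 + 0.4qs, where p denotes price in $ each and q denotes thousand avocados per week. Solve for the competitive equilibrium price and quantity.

p* = 7, q* = 416

Rewriting in direct form: qd = 433.5 - 2.5p and qs = 398.5 + 2.5p.
At equilibrium qd = qs, so 433.5 - 2.5p = 398.5 + 2.5p; collecting terms, 35 = 5p and p* = 7.
Plugging p* into demand: q* = 433.5 - 2.5(7) = 416.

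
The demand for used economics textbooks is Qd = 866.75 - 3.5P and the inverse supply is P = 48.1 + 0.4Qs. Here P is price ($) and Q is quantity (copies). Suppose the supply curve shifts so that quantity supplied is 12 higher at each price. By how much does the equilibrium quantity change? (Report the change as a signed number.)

In direct form, Qs = -120.25 + 2.5P.
The market clears where 866.75 - 3.5P = -120.25 + 2.5P. Rearranging, 6P = 987, hence P* = 164.5.
Plugging P* into demand: Q* = 866.75 - 3.5(164.5) = 291.
After the shift, supply is Qs = -108.25 + 2.5P.
New equilibrium: 975 = 6P, so P = 162.5 and Q = 298.
ΔQ = 298 - 291 = 7.

ΔQ = 7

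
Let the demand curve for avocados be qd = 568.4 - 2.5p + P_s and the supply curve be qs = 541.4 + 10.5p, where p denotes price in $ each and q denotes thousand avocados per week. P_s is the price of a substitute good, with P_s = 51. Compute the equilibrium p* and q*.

p* = 6, q* = 604.4

With P_s = 51, demand is qd = 619.4 - 2.5p.
The market clears where 619.4 - 2.5p = 541.4 + 10.5p. Rearranging, 13p = 78, hence p* = 6.
Then q* = 619.4 - 2.5(6) = 604.4.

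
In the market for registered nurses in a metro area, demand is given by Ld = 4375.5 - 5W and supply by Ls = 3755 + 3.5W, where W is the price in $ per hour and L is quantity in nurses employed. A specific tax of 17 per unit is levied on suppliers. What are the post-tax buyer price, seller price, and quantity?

W_b = 80, W_s = 63, L = 3975.5

Suppliers keep W_s = W_b - 17 per unit, so supply in terms of the buyer price is Ls = 3695.5 + 3.5W_b.
Equate demand and the shifted supply: 4375.5 - 5W_b = 3695.5 + 3.5W_b, giving 8.5W_b = 680, so W_b = 80.
So W_s = 63 and the quantity traded is L = 4375.5 - 5(80) = 3975.5.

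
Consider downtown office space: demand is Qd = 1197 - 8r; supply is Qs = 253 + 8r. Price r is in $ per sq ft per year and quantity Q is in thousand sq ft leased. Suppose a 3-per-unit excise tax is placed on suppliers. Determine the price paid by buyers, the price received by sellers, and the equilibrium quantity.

r_b = 60.5, r_s = 57.5, Q = 713

The tax drives a wedge r_b - r_s = 3. Substituting r_s = r_b - 3 into supply: Qs = 229 + 8r_b.
Set Qd = Qs: 1197 - 8r_b = 229 + 8r_b, so 968 = 16r_b and r_b = 60.5.
Then r_s = 60.5 - 3 = 57.5 and Q = 1197 - 8(60.5) = 713.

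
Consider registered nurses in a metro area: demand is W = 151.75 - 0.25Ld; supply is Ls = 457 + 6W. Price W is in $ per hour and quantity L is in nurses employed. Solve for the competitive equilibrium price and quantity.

W* = 15, L* = 547

In direct form, Ld = 607 - 4W.
Equating demand and supply, 607 - 4W = 457 + 6W gives 10W = 150, so W* = 15.
Plugging W* into demand: L* = 607 - 4(15) = 547.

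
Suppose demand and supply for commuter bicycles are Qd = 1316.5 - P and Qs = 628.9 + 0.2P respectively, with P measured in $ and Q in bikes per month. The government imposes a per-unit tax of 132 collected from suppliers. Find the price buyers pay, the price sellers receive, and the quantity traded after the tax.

With a tax of 132 on suppliers, they supply based on the net price P_s = P_b - 132, so Qs = 602.5 + 0.2P_b.
Market clearing requires 1316.5 - P_b = 602.5 + 0.2P_b; hence 714 = 1.2P_b and P_b = 595.
So P_s = 463 and the quantity traded is Q = 1316.5 - 595 = 721.5.

P_b = 595, P_s = 463, Q = 721.5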